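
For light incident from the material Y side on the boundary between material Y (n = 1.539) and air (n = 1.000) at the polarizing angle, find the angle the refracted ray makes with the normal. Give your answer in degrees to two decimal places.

tan θ_B = n₂/n₁ = 1.000/1.539 = 0.6498, so θ_B = 33.01°.
Since θ_B + θ_t = 90° at Brewster incidence, θ_t = 90° − 33.01° = 56.99°.

θ_t ≈ 56.99°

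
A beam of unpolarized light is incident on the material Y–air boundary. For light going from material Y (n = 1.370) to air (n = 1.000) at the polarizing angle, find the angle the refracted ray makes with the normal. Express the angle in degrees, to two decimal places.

θ_t ≈ 53.87°

First find Brewster's angle: tan θ_B = 1.000/1.370 = 0.7299, giving θ_B = 36.13°.
Since θ_B + θ_t = 90° at Brewster incidence, θ_t = 90° − 36.13° = 53.87°.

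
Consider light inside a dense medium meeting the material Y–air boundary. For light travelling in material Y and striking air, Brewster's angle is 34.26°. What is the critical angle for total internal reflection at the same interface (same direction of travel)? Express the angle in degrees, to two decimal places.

θ_c ≈ 42.93°

From Brewster, n₂/n₁ = tan θ_B = tan 34.26° = 0.6811.
Then sin θ_c = n₂/n₁ = 0.6811, so θ_c = arcsin 0.6811 = 42.93°.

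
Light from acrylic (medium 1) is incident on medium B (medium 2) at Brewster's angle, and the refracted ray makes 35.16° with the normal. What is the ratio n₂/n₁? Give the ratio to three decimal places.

n₂/n₁ ≈ 1.420

θ_B + θ_t = 90°, so θ_B = 90° − 35.16° = 54.84°.
Then n₂/n₁ = tan θ_B = tan 54.84° = 1.420.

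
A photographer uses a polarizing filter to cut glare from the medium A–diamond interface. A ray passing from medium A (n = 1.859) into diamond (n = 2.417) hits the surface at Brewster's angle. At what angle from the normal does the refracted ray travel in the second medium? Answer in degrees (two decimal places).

First find Brewster's angle: tan θ_B = 2.417/1.859 = 1.3002, giving θ_B = 52.43°.
The refracted ray is perpendicular to the reflected ray, so θ_t = 90° − θ_B = 37.57°.

θ_t ≈ 37.57°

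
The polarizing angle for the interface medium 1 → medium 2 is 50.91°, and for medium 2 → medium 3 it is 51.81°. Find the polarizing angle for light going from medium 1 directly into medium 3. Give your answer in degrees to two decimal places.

θ_B ≈ 57.42°

tan θ_B(1→2) = n₂/n₁ = tan 50.91° = 1.2309.
tan θ_B(2→3) = n₃/n₂ = tan 51.81° = 1.2712.
n₃/n₁ = 1.5648. Then tan θ_B(1→3) = n₃/n₁, so θ_B(1→3) = arctan(1.5648) = 57.42°.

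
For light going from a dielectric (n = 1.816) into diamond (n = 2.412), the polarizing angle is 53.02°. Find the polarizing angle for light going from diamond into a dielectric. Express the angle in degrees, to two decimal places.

θ_B' ≈ 36.98°

The two Brewster angles are complementary: θ_B' = 90° − θ_B = 90° − 53.02° = 36.98°.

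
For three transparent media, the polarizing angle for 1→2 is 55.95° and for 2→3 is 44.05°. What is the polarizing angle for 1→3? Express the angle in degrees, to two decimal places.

θ_B ≈ 55.06°

Each Brewster angle gives a ratio: n₂/n₁ = tan 55.95° = 1.4798, n₃/n₂ = tan 44.05° = 0.9674.
n₃/n₁ = 1.4315. Then tan θ_B(1→3) = n₃/n₁, so θ_B(1→3) = arctan(1.4315) = 55.06°.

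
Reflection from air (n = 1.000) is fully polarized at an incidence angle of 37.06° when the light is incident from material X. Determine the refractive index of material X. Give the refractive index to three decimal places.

n ≈ 1.324

Brewster's law: tan θ_B = n₂/n₁ (light incident in material X, refracted into air).
n₁ = n₂ / tan θ_B = 1.000 / tan 37.06° = 1.324.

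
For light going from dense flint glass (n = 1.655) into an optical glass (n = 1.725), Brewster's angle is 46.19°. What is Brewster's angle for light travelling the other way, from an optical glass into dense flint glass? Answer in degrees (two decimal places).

θ_B' ≈ 43.81°

The two Brewster angles are complementary: θ_B' = 90° − θ_B = 90° − 46.19° = 43.81°.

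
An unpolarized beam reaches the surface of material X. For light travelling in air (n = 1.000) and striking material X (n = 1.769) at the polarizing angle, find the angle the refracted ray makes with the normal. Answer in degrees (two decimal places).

θ_B = arctan(n₂/n₁) = arctan(1.769/1.000) = 60.52°.
Since θ_B + θ_t = 90° at Brewster incidence, θ_t = 90° − 60.52° = 29.48°.

θ_t ≈ 29.48°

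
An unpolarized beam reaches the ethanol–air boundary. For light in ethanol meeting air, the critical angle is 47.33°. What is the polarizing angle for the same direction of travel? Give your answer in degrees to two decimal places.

n₂/n₁ = sin θ_c = sin 47.33° = 0.7353.
tan θ_B equals the same ratio, so θ_B = arctan(0.7353) = 36.33°.

θ_B ≈ 36.33°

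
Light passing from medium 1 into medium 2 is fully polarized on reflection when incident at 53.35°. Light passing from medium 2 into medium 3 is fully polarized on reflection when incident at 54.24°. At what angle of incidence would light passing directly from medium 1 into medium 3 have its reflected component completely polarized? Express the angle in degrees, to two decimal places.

tan θ_B(1→2) = n₂/n₁ = tan 53.35° = 1.3440.
tan θ_B(2→3) = n₃/n₂ = tan 54.24° = 1.3886.
So n₃/n₁ = (n₂/n₁)(n₃/n₂) = 1.3440 × 1.3886 = 1.8663.
θ_B(1→3) = arctan(1.8663) = 61.82°.

θ_B ≈ 61.82°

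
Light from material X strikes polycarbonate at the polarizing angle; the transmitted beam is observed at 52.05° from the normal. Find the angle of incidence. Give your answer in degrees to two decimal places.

θ_B ≈ 37.95°

Brewster's condition makes the reflected and refracted beams perpendicular: θ_B + θ_t = 90°.
So θ_B = 90° − θ_t = 90° − 52.05° = 37.95°.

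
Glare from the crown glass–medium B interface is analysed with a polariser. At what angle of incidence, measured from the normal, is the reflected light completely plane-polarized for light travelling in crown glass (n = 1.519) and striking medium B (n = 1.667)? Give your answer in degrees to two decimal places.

θ_B ≈ 47.66°

Brewster's condition: tan θ_B = n₂/n₁ = 1.667/1.519 = 1.0974.
So θ_B = arctan 1.0974 = 47.66°.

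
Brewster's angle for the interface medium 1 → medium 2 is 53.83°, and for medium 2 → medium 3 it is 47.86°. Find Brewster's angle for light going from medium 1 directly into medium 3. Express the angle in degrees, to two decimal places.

θ_B ≈ 56.51°

Each Brewster angle gives a ratio: n₂/n₁ = tan 53.83° = 1.3678, n₃/n₂ = tan 47.86° = 1.1052.
Multiplying, n₃/n₁ = 1.3678 × 1.1052 = 1.5117, and θ_B(1→3) = arctan 1.5117 = 56.51°.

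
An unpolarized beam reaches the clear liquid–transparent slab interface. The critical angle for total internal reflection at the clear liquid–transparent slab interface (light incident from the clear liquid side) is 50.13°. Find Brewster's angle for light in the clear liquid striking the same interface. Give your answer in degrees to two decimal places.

θ_B ≈ 37.51°

sin θ_c = n₂/n₁, so n₂/n₁ = sin 50.13° = 0.7675.
Brewster: tan θ_B = n₂/n₁ = 0.7675.
θ_B = arctan(0.7675) = 37.51°.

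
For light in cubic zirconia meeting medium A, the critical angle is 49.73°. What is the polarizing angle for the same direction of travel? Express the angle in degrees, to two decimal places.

n₂/n₁ = sin θ_c = sin 49.73° = 0.7630.
tan θ_B equals the same ratio, so θ_B = arctan(0.7630) = 37.34°.

θ_B ≈ 37.34°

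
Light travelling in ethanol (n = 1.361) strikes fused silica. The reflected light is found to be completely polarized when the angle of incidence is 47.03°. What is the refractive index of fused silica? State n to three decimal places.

At Brewster's angle, tan θ_B = n₂/n₁ with n₁ on the incident side (ethanol) and n₂ on the transmitted side (fused silica).
n₂ = n₁ tan θ_B = 1.361 × tan 47.03° = 1.461.

n ≈ 1.461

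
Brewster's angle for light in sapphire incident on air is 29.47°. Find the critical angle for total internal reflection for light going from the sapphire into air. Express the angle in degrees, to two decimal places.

θ_c ≈ 34.41°

n₂/n₁ = tan 29.47° = 0.5651; the critical angle satisfies sin θ_c = n₂/n₁.
θ_c = arcsin(0.5651) = 34.41°.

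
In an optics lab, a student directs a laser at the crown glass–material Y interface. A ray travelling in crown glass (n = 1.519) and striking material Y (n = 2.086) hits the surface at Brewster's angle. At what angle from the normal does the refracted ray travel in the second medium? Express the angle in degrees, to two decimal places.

θ_B = arctan(n₂/n₁) = arctan(2.086/1.519) = 53.94°.
The refracted ray is perpendicular to the reflected ray, so θ_t = 90° − θ_B = 36.06°.

θ_t ≈ 36.06°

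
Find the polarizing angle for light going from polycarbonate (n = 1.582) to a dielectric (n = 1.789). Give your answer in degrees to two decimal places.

θ_B ≈ 48.51°

Here n₂/n₁ = 1.789/1.582 = 1.1308, and Brewster's law gives tan θ_B = n₂/n₁.
θ_B = arctan(1.1308) = 48.51°.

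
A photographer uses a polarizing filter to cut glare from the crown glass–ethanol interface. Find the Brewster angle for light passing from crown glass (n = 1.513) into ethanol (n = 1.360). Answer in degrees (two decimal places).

Here n₂/n₁ = 1.360/1.513 = 0.8989, and Brewster's law gives tan θ_B = n₂/n₁.
θ_B = arctan(0.8989) = 41.95°.

θ_B ≈ 41.95°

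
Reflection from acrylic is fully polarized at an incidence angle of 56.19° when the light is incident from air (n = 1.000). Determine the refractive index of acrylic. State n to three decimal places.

n ≈ 1.493

At Brewster's angle, tan θ_B = n₂/n₁ with n₁ on the incident side (air) and n₂ on the transmitted side (acrylic).
n₂ = n₁ tan θ_B = 1.000 × tan 56.19° = 1.493.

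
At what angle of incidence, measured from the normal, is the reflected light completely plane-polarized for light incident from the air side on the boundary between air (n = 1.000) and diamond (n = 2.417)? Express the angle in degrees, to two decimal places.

θ_B ≈ 67.52°

tan θ_B = n₂/n₁ = 2.417/1.000 = 2.4170.
θ_B = arctan(2.4170) = 67.52°.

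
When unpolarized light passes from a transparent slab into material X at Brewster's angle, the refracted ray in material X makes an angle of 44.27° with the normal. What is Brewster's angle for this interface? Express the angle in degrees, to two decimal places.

θ_B ≈ 45.73°

Brewster's condition makes the reflected and refracted beams perpendicular: θ_B + θ_t = 90°.
So θ_B = 90° − θ_t = 90° − 44.27° = 45.73°.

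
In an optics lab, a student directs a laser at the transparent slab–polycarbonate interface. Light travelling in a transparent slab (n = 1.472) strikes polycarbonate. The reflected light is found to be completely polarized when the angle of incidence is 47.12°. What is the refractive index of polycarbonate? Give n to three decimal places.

n ≈ 1.585

Brewster's law: tan θ_B = n₂/n₁ (light incident in a transparent slab, refracted into polycarbonate).
n₂ = n₁ tan θ_B = 1.472 × tan 47.12° = 1.585.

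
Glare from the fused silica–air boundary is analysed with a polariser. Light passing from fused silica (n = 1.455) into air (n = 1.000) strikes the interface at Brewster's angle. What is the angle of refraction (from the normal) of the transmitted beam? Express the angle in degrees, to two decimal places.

θ_t ≈ 55.50°

tan θ_B = n₂/n₁ = 1.000/1.455 = 0.6873, so θ_B = 34.50°.
Since θ_B + θ_t = 90° at Brewster incidence, θ_t = 90° − 34.50° = 55.50°.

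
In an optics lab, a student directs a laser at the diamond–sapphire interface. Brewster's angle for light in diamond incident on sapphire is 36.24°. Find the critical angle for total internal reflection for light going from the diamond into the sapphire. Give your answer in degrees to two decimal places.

n₂/n₁ = tan 36.24° = 0.7330; the critical angle satisfies sin θ_c = n₂/n₁.
θ_c = arcsin(0.7330) = 47.14°.

θ_c ≈ 47.14°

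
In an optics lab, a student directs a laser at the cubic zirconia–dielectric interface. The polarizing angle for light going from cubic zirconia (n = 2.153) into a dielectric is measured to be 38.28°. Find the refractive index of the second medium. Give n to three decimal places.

n ≈ 1.699

At the polarizing angle, tan θ_B = n₂/n₁ with n₁ on the incident side (cubic zirconia) and n₂ on the transmitted side (a dielectric).
n₂ = n₁ tan θ_B = 2.153 × tan 38.28° = 1.699.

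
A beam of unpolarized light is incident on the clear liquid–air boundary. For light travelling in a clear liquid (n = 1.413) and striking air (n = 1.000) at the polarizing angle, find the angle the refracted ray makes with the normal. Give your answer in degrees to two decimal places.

tan θ_B = n₂/n₁ = 1.000/1.413 = 0.7077, so θ_B = 35.29°.
Since θ_B + θ_t = 90° at Brewster incidence, θ_t = 90° − 35.29° = 54.71°.

θ_t ≈ 54.71°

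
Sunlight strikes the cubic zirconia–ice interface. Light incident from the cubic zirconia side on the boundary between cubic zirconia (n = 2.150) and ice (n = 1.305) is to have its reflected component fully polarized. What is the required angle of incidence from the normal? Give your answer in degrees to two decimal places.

At Brewster's angle the reflected and refracted rays are perpendicular, which with Snell's law gives tan θ_B = n₂/n₁.
Here n₂/n₁ = 1.305/2.150 = 0.6070, and Brewster's law gives tan θ_B = n₂/n₁.
θ_B = arctan(0.6070) = 31.26°.

θ_B ≈ 31.26°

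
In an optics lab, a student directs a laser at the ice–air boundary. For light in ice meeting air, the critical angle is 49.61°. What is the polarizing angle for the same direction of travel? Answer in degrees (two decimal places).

θ_B ≈ 37.29°

n₂/n₁ = sin θ_c = sin 49.61° = 0.7617.
tan θ_B equals the same ratio, so θ_B = arctan(0.7617) = 37.29°.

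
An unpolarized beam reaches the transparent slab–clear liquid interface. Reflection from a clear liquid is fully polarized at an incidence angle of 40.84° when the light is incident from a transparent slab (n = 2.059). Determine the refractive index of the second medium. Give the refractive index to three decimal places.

Full polarization of the reflected beam means tan θ_B = n₂/n₁, where n₁ is the incident medium (a transparent slab).
n₂ = n₁ tan θ_B = 2.059 × tan 40.84° = 1.780.

n ≈ 1.780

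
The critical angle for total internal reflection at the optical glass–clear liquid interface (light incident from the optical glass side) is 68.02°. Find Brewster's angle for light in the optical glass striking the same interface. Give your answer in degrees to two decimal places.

θ_B ≈ 42.84°

n₂/n₁ = sin θ_c = sin 68.02° = 0.9273.
tan θ_B equals the same ratio, so θ_B = arctan(0.9273) = 42.84°.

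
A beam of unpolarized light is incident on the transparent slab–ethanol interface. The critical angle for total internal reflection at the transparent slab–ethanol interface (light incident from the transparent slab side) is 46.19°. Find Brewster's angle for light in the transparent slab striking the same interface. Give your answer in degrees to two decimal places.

sin θ_c = n₂/n₁, so n₂/n₁ = sin 46.19° = 0.7216.
Brewster: tan θ_B = n₂/n₁ = 0.7216.
θ_B = arctan(0.7216) = 35.82°.

θ_B ≈ 35.82°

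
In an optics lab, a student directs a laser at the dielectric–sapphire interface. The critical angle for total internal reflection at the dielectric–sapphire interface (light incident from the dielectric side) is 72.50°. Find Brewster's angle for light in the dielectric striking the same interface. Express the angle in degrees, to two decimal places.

θ_B ≈ 43.64°

n₂/n₁ = sin θ_c = sin 72.50° = 0.9537.
tan θ_B equals the same ratio, so θ_B = arctan(0.9537) = 43.64°.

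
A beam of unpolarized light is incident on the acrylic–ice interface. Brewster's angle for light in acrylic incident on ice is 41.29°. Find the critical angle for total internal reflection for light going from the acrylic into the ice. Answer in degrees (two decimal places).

n₂/n₁ = tan 41.29° = 0.8782; the critical angle satisfies sin θ_c = n₂/n₁.
θ_c = arcsin(0.8782) = 61.43°.

θ_c ≈ 61.43°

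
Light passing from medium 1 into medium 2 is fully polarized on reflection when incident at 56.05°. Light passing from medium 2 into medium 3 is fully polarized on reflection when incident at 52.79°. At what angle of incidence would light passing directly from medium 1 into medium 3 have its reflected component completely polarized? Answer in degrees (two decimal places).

tan θ_B(1→2) = n₂/n₁ = tan 56.05° = 1.4854.
tan θ_B(2→3) = n₃/n₂ = tan 52.79° = 1.3170.
n₃/n₁ = 1.9562. Then tan θ_B(1→3) = n₃/n₁, so θ_B(1→3) = arctan(1.9562) = 62.92°.

θ_B ≈ 62.92°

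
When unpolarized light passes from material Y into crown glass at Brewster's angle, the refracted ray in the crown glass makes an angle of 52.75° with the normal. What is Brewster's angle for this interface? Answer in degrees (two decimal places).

At Brewster's angle the reflected and refracted rays are perpendicular, so θ_B + θ_t = 90°.
θ_B = 90° − 52.75° = 37.25°.

θ_B ≈ 37.25°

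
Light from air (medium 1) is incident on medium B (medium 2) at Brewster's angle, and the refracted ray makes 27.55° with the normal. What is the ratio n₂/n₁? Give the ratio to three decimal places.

n₂/n₁ ≈ 1.917

At Brewster incidence θ_B = 90° − θ_t = 90° − 27.55° = 62.45°.
Then n₂/n₁ = tan θ_B = tan 62.45° = 1.917.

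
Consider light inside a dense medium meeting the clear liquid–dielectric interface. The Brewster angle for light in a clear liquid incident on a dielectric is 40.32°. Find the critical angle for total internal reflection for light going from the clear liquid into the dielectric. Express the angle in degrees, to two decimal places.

From Brewster, n₂/n₁ = tan θ_B = tan 40.32° = 0.8487.
Then sin θ_c = n₂/n₁ = 0.8487, so θ_c = arcsin 0.8487 = 58.07°.

θ_c ≈ 58.07°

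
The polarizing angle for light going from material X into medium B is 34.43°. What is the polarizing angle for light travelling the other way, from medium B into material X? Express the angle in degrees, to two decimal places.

θ_B' ≈ 55.57°

The two Brewster angles are complementary: θ_B' = 90° − θ_B = 90° − 34.43° = 55.57°.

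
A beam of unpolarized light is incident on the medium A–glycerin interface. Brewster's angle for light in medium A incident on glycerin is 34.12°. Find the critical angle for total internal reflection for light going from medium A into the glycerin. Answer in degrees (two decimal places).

θ_c ≈ 42.65°

From Brewster, n₂/n₁ = tan θ_B = tan 34.12° = 0.6776.
Then sin θ_c = n₂/n₁ = 0.6776, so θ_c = arcsin 0.6776 = 42.65°.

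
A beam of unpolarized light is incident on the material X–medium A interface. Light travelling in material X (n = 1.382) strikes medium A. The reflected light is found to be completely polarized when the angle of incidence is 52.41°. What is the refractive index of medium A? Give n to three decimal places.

n ≈ 1.795

Full polarization of the reflected beam means tan θ_B = n₂/n₁, where n₁ is the incident medium (material X).
n₂ = n₁ tan θ_B = 1.382 × tan 52.41° = 1.795.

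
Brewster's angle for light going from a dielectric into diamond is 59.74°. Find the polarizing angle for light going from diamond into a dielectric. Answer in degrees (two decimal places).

θ_B' ≈ 30.26°

Reversing the direction swaps n₁ and n₂, so tan θ_B' = 1/tan θ_B and θ_B' = 90° − θ_B.
Hence θ_B' = 90° − 59.74° = 30.26°.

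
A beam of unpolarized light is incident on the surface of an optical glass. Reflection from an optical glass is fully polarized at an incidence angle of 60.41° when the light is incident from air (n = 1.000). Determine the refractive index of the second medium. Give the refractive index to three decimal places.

n ≈ 1.761

Brewster's law: tan θ_B = n₂/n₁ (light incident in air, refracted into an optical glass).
n₂ = n₁ tan θ_B = 1.000 × tan 60.41° = 1.761.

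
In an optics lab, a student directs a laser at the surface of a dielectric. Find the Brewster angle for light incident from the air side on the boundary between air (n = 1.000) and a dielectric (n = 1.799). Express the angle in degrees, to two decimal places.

θ_B ≈ 60.93°

The reflected p-component vanishes when tan θ_B = n₂/n₁.
tan θ_B = n₂/n₁ = 1.799/1.000 = 1.7990. Taking the arctangent, θ_B = 60.93°.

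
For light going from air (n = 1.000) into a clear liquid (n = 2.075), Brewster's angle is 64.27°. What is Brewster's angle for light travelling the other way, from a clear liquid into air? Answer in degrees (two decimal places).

The two Brewster angles are complementary: θ_B' = 90° − θ_B = 90° − 64.27° = 25.73°.

θ_B' ≈ 25.73°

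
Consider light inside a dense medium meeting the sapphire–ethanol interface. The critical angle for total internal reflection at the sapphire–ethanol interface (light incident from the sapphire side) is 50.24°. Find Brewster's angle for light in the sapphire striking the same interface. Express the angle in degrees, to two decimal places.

sin θ_c = n₂/n₁, so n₂/n₁ = sin 50.24° = 0.7687.
Brewster: tan θ_B = n₂/n₁ = 0.7687.
θ_B = arctan(0.7687) = 37.55°.

θ_B ≈ 37.55°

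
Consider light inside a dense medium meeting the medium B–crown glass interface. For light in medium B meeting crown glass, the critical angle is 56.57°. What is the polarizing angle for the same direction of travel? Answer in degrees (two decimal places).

At the critical angle sin θ_c = n₂/n₁, giving n₂/n₁ = sin 56.57° = 0.8346.
Then tan θ_B = n₂/n₁ = 0.8346, so θ_B = arctan 0.8346 = 39.85°.

θ_B ≈ 39.85°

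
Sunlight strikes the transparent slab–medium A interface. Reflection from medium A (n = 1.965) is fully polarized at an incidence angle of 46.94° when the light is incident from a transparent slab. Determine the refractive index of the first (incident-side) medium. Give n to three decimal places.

n ≈ 1.836

At Brewster's angle, tan θ_B = n₂/n₁ with n₁ on the incident side (a transparent slab) and n₂ on the transmitted side (medium A).
n₁ = n₂ / tan θ_B = 1.965 / tan 46.94° = 1.836.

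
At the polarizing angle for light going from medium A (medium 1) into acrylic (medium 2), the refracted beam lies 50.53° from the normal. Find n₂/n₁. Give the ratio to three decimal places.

θ_B + θ_t = 90°, so θ_B = 90° − 50.53° = 39.47°.
Then n₂/n₁ = tan θ_B = tan 39.47° = 0.823.

n₂/n₁ ≈ 0.823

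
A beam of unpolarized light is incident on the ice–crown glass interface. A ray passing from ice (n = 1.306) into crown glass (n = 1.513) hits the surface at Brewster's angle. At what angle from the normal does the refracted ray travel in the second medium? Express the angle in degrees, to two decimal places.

θ_t ≈ 40.80°

θ_B = arctan(n₂/n₁) = arctan(1.513/1.306) = 49.20°.
At Brewster's angle the reflected and refracted rays are perpendicular, so θ_t = 90° − θ_B = 90° − 49.20° = 40.80°.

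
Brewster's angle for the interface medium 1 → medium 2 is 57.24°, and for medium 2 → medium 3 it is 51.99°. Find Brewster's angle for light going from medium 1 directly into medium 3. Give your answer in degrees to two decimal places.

θ_B ≈ 63.30°

tan θ_B(1→2) = n₂/n₁ = tan 57.24° = 1.5541.
tan θ_B(2→3) = n₃/n₂ = tan 51.99° = 1.2795.
Multiplying, n₃/n₁ = 1.5541 × 1.2795 = 1.9884, and θ_B(1→3) = arctan 1.9884 = 63.30°.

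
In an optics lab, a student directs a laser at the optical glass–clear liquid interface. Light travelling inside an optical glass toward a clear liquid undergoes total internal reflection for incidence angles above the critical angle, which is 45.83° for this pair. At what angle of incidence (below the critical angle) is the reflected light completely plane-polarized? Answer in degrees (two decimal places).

θ_B ≈ 35.65°

sin θ_c = n₂/n₁, so n₂/n₁ = sin 45.83° = 0.7173.
Brewster: tan θ_B = n₂/n₁ = 0.7173.
θ_B = arctan(0.7173) = 35.65°.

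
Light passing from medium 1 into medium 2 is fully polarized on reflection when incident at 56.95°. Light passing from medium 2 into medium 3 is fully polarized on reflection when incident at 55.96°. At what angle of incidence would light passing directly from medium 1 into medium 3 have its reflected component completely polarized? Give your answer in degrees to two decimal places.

n₂/n₁ = tan 56.95° = 1.5369 and n₃/n₂ = tan 55.96° = 1.4803.
n₃/n₁ = 2.2752. Then tan θ_B(1→3) = n₃/n₁, so θ_B(1→3) = arctan(2.2752) = 66.27°.

θ_B ≈ 66.27°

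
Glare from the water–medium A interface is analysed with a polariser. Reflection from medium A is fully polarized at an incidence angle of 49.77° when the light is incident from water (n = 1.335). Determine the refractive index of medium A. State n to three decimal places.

n ≈ 1.578

Brewster's law: tan θ_B = n₂/n₁ (light incident in water, refracted into medium A).
n₂ = n₁ tan θ_B = 1.335 × tan 49.77° = 1.578.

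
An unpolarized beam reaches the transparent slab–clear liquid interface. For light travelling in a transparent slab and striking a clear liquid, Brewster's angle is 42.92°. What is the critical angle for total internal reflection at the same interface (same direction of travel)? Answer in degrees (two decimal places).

θ_c ≈ 68.42°

tan θ_B = n₂/n₁ = tan 42.92° = 0.9299.
Total internal reflection: sin θ_c = n₂/n₁ = 0.9299.
θ_c = arcsin(0.9299) = 68.42°.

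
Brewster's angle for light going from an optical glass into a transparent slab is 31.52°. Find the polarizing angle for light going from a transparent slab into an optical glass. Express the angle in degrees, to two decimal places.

tan θ_B' = n₁/n₂ = 1/tan θ_B, so θ_B' = 90° − θ_B.
θ_B' = 90° − 31.52° = 58.48°.

θ_B' ≈ 58.48°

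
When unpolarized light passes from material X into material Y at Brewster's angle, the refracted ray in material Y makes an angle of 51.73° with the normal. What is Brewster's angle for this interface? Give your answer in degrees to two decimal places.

Brewster's condition makes the reflected and refracted beams perpendicular: θ_B + θ_t = 90°.
θ_B = 90° − 51.73° = 38.27°.

θ_B ≈ 38.27°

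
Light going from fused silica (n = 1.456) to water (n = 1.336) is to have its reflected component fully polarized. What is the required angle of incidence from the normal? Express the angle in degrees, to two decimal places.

θ_B ≈ 42.54°

Brewster's condition: tan θ_B = n₂/n₁ = 1.336/1.456 = 0.9176.
θ_B = arctan(0.9176) = 42.54°.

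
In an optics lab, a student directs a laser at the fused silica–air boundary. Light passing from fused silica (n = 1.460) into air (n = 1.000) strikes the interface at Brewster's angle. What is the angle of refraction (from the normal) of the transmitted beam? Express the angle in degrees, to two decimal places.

First find Brewster's angle: tan θ_B = 1.000/1.460 = 0.6849, giving θ_B = 34.41°.
At Brewster's angle the reflected and refracted rays are perpendicular, so θ_t = 90° − θ_B = 90° − 34.41° = 55.59°.

θ_t ≈ 55.59°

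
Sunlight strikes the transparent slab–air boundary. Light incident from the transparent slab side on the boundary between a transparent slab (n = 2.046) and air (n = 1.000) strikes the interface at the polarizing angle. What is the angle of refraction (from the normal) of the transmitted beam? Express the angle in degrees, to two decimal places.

θ_t ≈ 63.95°

tan θ_B = n₂/n₁ = 1.000/2.046 = 0.4888, so θ_B = 26.05°.
Since θ_B + θ_t = 90° at Brewster incidence, θ_t = 90° − 26.05° = 63.95°.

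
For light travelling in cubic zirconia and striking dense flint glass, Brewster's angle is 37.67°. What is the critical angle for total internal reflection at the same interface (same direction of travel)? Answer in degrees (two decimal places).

tan θ_B = n₂/n₁ = tan 37.67° = 0.7721.
Total internal reflection: sin θ_c = n₂/n₁ = 0.7721.
θ_c = arcsin(0.7721) = 50.54°.

θ_c ≈ 50.54°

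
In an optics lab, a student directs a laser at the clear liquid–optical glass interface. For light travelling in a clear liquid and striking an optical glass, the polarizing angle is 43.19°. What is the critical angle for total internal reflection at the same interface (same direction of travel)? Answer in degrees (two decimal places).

tan θ_B = n₂/n₁ = tan 43.19° = 0.9387.
Total internal reflection: sin θ_c = n₂/n₁ = 0.9387.
θ_c = arcsin(0.9387) = 69.84°.

θ_c ≈ 69.84°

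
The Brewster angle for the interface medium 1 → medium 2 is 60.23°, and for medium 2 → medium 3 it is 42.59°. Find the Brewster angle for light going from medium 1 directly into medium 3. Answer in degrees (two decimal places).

θ_B ≈ 58.11°

n₂/n₁ = tan 60.23° = 1.7482 and n₃/n₂ = tan 42.59° = 0.9192.
So n₃/n₁ = (n₂/n₁)(n₃/n₂) = 1.7482 × 0.9192 = 1.6070.
θ_B(1→3) = arctan(1.6070) = 58.11°.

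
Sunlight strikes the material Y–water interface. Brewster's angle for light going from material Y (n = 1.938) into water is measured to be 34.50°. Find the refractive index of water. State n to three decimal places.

Full polarization of the reflected beam means tan θ_B = n₂/n₁, where n₁ is the incident medium (material Y).
n₂ = n₁ tan θ_B = 1.938 × tan 34.50° = 1.332.

n ≈ 1.332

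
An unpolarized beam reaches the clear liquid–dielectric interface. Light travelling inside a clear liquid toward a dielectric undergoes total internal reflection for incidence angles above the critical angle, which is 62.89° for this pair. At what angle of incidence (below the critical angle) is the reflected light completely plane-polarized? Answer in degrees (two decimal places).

θ_B ≈ 41.67°

sin θ_c = n₂/n₁, so n₂/n₁ = sin 62.89° = 0.8901.
Brewster: tan θ_B = n₂/n₁ = 0.8901.
θ_B = arctan(0.8901) = 41.67°.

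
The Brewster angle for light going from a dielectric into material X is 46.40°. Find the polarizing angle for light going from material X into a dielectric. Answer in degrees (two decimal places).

θ_B' ≈ 43.60°

The two Brewster angles are complementary: θ_B' = 90° − θ_B = 90° − 46.40° = 43.60°.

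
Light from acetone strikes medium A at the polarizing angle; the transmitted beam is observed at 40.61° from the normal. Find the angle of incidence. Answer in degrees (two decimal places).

Since the reflected and refracted rays are at right angles at the polarizing angle, θ_B + θ_t = 90°.
So θ_B = 90° − θ_t = 90° − 40.61° = 49.39°.

θ_B ≈ 49.39°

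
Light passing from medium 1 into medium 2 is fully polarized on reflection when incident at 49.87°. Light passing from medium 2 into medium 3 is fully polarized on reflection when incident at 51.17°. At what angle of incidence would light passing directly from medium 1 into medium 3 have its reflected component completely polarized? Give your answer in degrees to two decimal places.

θ_B ≈ 55.84°

n₂/n₁ = tan 49.87° = 1.1863 and n₃/n₂ = tan 51.17° = 1.2424.
So n₃/n₁ = (n₂/n₁)(n₃/n₂) = 1.1863 × 1.2424 = 1.4739.
θ_B(1→3) = arctan(1.4739) = 55.84°.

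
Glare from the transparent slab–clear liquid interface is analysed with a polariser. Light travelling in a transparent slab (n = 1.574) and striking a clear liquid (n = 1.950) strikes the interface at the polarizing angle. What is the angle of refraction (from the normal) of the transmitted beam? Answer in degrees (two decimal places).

θ_B = arctan(n₂/n₁) = arctan(1.950/1.574) = 51.09°.
The refracted ray is perpendicular to the reflected ray, so θ_t = 90° − θ_B = 38.91°.

θ_t ≈ 38.91°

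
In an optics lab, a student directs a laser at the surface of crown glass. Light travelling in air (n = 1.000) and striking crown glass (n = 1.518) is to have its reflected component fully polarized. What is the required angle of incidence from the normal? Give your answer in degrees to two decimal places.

tan θ_B = n₂/n₁ = 1.518/1.000 = 1.5180. Taking the arctangent, θ_B = 56.62°.

θ_B ≈ 56.62°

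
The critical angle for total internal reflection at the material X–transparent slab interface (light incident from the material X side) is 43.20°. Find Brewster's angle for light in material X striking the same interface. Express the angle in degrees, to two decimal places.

θ_B ≈ 34.39°

sin θ_c = n₂/n₁, so n₂/n₁ = sin 43.20° = 0.6845.
Brewster: tan θ_B = n₂/n₁ = 0.6845.
θ_B = arctan(0.6845) = 34.39°.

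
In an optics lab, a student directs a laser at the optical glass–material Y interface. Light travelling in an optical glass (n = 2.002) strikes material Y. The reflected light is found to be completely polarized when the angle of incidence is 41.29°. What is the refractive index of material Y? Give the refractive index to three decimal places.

n ≈ 1.758

At the polarizing angle, tan θ_B = n₂/n₁ with n₁ on the incident side (an optical glass) and n₂ on the transmitted side (material Y).
n₂ = n₁ tan θ_B = 2.002 × tan 41.29° = 1.758.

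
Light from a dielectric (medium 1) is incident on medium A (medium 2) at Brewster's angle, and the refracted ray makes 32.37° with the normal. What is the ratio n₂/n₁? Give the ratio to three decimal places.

At Brewster incidence θ_B = 90° − θ_t = 90° − 32.37° = 57.63°.
Then n₂/n₁ = tan θ_B = tan 57.63° = 1.578.

n₂/n₁ ≈ 1.578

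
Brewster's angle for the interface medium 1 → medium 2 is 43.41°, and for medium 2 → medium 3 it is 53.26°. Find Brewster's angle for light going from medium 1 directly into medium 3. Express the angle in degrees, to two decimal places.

θ_B ≈ 51.72°

tan θ_B(1→2) = n₂/n₁ = tan 43.41° = 0.9460.
tan θ_B(2→3) = n₃/n₂ = tan 53.26° = 1.3397.
So n₃/n₁ = (n₂/n₁)(n₃/n₂) = 0.9460 × 1.3397 = 1.2673.
θ_B(1→3) = arctan(1.2673) = 51.72°.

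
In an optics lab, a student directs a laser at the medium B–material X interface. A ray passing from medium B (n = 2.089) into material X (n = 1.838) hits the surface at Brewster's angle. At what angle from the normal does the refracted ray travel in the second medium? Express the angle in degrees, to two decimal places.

θ_B = arctan(n₂/n₁) = arctan(1.838/2.089) = 41.34°.
Since θ_B + θ_t = 90° at Brewster incidence, θ_t = 90° − 41.34° = 48.66°.

θ_t ≈ 48.66°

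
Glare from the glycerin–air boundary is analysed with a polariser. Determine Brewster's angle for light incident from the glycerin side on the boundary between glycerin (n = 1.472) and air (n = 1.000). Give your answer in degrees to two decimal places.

θ_B ≈ 34.19°

The reflected p-component vanishes when tan θ_B = n₂/n₁.
Here n₂/n₁ = 1.000/1.472 = 0.6793, and Brewster's law gives tan θ_B = n₂/n₁.
So θ_B = arctan 0.6793 = 34.19°.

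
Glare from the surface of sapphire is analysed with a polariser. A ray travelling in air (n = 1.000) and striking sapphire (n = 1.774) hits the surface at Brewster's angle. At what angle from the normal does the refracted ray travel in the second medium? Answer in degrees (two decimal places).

θ_t ≈ 29.41°

θ_B = arctan(n₂/n₁) = arctan(1.774/1.000) = 60.59°.
At Brewster's angle the reflected and refracted rays are perpendicular, so θ_t = 90° − θ_B = 90° − 60.59° = 29.41°.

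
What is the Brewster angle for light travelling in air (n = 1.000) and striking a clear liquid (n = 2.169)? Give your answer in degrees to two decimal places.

θ_B ≈ 65.25°

At Brewster's angle the reflected and refracted rays are perpendicular, which with Snell's law gives tan θ_B = n₂/n₁.
Brewster's condition: tan θ_B = n₂/n₁ = 2.169/1.000 = 2.1690.
So θ_B = arctan 2.1690 = 65.25°.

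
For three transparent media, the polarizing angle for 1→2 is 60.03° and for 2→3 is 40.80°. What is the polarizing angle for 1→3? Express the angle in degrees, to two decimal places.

Each Brewster angle gives a ratio: n₂/n₁ = tan 60.03° = 1.7341, n₃/n₂ = tan 40.80° = 0.8632.
So n₃/n₁ = (n₂/n₁)(n₃/n₂) = 1.7341 × 0.8632 = 1.4969.
θ_B(1→3) = arctan(1.4969) = 56.25°.

θ_B ≈ 56.25°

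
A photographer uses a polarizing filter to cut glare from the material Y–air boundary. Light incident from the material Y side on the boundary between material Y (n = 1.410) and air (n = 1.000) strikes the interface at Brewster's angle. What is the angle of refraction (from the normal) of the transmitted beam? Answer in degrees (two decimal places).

θ_t ≈ 54.65°

First find Brewster's angle: tan θ_B = 1.000/1.410 = 0.7092, giving θ_B = 35.35°.
At Brewster's angle the reflected and refracted rays are perpendicular, so θ_t = 90° − θ_B = 90° − 35.35° = 54.65°.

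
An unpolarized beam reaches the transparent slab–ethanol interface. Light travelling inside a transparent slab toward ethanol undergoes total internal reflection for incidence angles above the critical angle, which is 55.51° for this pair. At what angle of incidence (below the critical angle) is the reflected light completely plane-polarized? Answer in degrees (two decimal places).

sin θ_c = n₂/n₁, so n₂/n₁ = sin 55.51° = 0.8242.
Brewster: tan θ_B = n₂/n₁ = 0.8242.
θ_B = arctan(0.8242) = 39.50°.

θ_B ≈ 39.50°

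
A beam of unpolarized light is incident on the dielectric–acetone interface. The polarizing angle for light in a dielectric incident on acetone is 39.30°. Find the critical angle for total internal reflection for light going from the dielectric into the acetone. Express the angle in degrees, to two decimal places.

tan θ_B = n₂/n₁ = tan 39.30° = 0.8185.
Total internal reflection: sin θ_c = n₂/n₁ = 0.8185.
θ_c = arcsin(0.8185) = 54.93°.

θ_c ≈ 54.93°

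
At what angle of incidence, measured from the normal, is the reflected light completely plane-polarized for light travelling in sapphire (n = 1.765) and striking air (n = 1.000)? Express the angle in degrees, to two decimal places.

θ_B ≈ 29.53°

Here n₂/n₁ = 1.000/1.765 = 0.5666, and Brewster's law gives tan θ_B = n₂/n₁.
θ_B = arctan(0.5666) = 29.53°.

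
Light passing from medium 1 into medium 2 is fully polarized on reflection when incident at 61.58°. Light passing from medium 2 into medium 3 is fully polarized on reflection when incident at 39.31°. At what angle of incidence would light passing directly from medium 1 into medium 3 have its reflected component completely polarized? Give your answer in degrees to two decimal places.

θ_B ≈ 56.54°

n₂/n₁ = tan 61.58° = 1.8479 and n₃/n₂ = tan 39.31° = 0.8188.
So n₃/n₁ = (n₂/n₁)(n₃/n₂) = 1.8479 × 0.8188 = 1.5130.
θ_B(1→3) = arctan(1.5130) = 56.54°.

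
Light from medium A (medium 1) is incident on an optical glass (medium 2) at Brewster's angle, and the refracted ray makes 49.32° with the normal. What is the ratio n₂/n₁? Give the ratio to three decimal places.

At Brewster incidence θ_B = 90° − θ_t = 90° − 49.32° = 40.68°.
tan θ_B = n₂/n₁, so n₂/n₁ = tan 40.68° = 0.860.

n₂/n₁ ≈ 0.860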